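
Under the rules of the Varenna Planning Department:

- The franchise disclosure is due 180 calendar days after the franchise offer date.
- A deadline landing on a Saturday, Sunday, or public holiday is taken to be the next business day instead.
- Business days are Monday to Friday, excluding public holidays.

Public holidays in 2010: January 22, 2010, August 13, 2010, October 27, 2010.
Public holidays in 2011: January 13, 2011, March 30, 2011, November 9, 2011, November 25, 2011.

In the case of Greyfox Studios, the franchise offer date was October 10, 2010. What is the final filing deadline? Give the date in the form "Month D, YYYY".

Adding 180 calendar days to October 10, 2010 gives April 8, 2011.
April 8, 2011 falls on a Friday, which is a business day, so no adjustment is needed.
The final due date is April 8, 2011.

April 8, 2011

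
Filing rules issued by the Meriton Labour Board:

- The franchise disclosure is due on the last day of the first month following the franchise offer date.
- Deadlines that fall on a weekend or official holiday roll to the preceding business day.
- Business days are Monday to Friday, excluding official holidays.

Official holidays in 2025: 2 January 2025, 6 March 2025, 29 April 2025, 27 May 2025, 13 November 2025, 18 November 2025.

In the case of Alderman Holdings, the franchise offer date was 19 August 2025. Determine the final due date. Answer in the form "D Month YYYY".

The first month after 19 August 2025 is September 2025, whose last day is 30 September 2025.
30 September 2025 (Tuesday) is already a business day.
So the filing is due 30 September 2025.

30 September 2025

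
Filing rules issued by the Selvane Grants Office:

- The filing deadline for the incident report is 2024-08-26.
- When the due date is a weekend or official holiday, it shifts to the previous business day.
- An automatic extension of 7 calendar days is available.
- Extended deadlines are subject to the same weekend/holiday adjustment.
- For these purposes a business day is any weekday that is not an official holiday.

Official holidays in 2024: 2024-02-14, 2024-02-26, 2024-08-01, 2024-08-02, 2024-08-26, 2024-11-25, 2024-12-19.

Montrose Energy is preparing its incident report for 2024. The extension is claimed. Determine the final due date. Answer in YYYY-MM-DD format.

2024-08-30

The statutory due date is 2024-08-26.
Because 2024-08-26 is a listed holiday, the deadline becomes 2024-08-23 (Friday).
The 7-calendar-day extension moves the deadline from 2024-08-23 to 2024-08-30.
2024-08-30 (Friday) is already a business day.
So the filing is due 2024-08-30.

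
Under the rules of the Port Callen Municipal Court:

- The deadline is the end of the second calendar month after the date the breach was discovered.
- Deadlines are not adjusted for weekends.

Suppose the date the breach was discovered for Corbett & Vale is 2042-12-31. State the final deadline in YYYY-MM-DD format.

2043-02-28

2 months after 2042-12-31 is February 2043; that month ends on 2043-02-28.
No adjustment is made for weekends or holidays, so 2043-02-28 stands.
The final due date is 2043-02-28.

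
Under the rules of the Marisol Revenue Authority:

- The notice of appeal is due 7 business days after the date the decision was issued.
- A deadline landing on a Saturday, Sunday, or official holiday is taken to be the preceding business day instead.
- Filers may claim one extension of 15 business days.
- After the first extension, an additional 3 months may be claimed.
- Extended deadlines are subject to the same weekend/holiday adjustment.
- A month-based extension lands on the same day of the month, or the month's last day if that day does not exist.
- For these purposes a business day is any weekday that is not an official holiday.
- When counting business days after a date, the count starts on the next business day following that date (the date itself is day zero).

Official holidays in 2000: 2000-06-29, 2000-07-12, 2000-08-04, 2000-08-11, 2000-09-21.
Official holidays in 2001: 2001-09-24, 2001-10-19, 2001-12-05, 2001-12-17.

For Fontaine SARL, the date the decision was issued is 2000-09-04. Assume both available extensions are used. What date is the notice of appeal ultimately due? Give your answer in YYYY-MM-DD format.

7 business days after 2000-09-04, excluding weekends and holidays, is 2000-09-13.
2000-09-13 is a Wednesday and not a listed holiday, so it stands.
Applying the 15-business-day extension: 15 business days after 2000-09-13 is 2000-10-05.
2000-10-05 falls on a Thursday, which is a business day, so no adjustment is needed.
Add 3 months to 2000-10-05: 2001-01-05.
2001-01-05 (Friday) is already a business day.
Final deadline: 2001-01-05.

2001-01-05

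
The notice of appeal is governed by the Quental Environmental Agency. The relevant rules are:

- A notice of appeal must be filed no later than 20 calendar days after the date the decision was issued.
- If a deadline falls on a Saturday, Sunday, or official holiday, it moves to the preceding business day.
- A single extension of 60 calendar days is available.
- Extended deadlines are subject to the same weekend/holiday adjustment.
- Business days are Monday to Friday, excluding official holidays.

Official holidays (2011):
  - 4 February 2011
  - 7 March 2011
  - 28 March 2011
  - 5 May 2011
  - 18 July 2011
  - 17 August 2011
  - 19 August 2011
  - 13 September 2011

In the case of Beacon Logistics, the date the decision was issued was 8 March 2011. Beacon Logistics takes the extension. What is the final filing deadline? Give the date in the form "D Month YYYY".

24 May 2011

20 calendar days after 8 March 2011 is 28 March 2011.
28 March 2011 falls on a listed holiday. Rolling to the preceding business day gives 25 March 2011, a Friday.
The 60-calendar-day extension moves the deadline from 25 March 2011 to 24 May 2011.
24 May 2011 (Tuesday) is already a business day.
Final deadline: 24 May 2011.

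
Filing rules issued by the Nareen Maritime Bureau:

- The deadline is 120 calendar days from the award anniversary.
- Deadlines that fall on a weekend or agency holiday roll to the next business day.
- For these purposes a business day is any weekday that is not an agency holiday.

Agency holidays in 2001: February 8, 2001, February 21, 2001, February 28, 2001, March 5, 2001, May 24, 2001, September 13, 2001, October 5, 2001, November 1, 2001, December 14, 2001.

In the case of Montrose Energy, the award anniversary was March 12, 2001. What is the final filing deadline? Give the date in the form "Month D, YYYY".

From March 12, 2001, 120 calendar days later is July 10, 2001.
Since July 10, 2001 is a Tuesday and not a holiday, the date is unchanged.
Deadline: July 10, 2001.

July 10, 2001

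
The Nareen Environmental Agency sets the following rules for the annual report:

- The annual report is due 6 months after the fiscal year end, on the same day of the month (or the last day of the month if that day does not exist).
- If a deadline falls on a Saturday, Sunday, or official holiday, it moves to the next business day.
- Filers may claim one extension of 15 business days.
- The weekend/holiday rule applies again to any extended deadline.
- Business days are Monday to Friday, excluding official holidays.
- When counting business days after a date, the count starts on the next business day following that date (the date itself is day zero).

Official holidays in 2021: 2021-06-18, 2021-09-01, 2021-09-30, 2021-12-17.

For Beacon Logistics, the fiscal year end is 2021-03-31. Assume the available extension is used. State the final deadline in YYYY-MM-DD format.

2021-10-22

6 months from 2021-03-31 is 2021-09-30 (day 31 does not exist in September, so the month's last day is used).
Because 2021-09-30 is a listed holiday, the deadline becomes 2021-10-01 (Friday).
Counting 15 further business days from 2021-10-01 reaches 2021-10-22.
2021-10-22 is a Friday and not a listed holiday, so it stands.
Final deadline: 2021-10-22.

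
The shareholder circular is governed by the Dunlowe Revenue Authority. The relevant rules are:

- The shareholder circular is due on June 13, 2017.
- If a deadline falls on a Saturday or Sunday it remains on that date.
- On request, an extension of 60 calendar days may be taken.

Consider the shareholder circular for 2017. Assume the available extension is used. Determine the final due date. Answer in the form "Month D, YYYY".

The stated deadline is June 13, 2017.
June 13, 2017 is a Tuesday; no weekend or holiday adjustment applies.
Applying the 60-calendar-day extension: June 13, 2017 + 60 days = August 12, 2017.
No adjustment is made for weekends or holidays, so August 12, 2017 stands.
So the filing is due August 12, 2017.

August 12, 2017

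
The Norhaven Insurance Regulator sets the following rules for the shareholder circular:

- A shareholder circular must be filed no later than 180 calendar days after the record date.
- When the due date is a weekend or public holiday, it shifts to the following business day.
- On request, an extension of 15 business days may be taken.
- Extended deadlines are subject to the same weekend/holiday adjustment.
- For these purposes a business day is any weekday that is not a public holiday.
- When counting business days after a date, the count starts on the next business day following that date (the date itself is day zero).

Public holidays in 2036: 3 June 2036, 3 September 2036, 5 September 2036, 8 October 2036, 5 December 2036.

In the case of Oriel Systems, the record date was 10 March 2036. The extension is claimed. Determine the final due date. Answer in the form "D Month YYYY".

180 calendar days after 10 March 2036 is 6 September 2036.
6 September 2036 is a Saturday; the next business day is 8 September 2036 (Monday).
The 15-business-day extension runs from 8 September 2036 to 29 September 2036.
29 September 2036 is a Monday and not a listed holiday, so it stands.
So the filing is due 29 September 2036.

29 September 2036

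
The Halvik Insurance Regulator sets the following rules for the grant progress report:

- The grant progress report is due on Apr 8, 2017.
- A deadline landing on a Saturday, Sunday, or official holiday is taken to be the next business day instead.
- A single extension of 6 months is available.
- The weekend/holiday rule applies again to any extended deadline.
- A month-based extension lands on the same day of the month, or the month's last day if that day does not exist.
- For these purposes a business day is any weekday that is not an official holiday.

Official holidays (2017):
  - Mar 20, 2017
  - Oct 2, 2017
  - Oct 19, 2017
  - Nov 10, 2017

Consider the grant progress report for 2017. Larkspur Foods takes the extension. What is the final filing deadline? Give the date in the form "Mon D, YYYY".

Start from the fixed due date, Apr 8, 2017.
Apr 8, 2017 falls on a Saturday. Rolling to the next business day gives Apr 10, 2017, a Monday.
Add 6 months to Apr 10, 2017: Oct 10, 2017.
Oct 10, 2017 (Tuesday) is already a business day.
So the filing is due Oct 10, 2017.

Oct 10, 2017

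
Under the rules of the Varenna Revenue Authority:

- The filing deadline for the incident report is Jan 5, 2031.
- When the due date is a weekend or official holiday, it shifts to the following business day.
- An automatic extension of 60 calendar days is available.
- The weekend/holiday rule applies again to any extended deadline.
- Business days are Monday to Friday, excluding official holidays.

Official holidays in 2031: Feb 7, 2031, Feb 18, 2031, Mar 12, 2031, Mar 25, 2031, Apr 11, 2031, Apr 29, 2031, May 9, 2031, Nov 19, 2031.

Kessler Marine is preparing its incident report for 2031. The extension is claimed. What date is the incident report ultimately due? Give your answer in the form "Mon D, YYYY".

Start from the fixed due date, Jan 5, 2031.
Because Jan 5, 2031 is a Sunday, the deadline becomes Jan 6, 2031 (Monday).
Applying the 60-calendar-day extension: Jan 6, 2031 + 60 days = Mar 7, 2031.
Mar 7, 2031 is a Friday and not a listed holiday, so it stands.
Deadline: Mar 7, 2031.

Mar 7, 2031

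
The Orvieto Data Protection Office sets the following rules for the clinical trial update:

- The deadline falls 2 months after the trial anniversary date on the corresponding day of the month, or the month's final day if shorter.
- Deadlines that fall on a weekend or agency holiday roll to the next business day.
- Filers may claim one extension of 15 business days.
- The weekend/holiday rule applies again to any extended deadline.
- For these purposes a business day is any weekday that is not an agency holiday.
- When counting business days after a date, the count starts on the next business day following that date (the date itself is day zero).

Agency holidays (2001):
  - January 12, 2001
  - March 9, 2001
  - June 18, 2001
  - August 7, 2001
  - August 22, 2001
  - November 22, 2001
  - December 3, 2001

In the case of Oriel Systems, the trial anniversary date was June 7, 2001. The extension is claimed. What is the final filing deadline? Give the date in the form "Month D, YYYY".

August 30, 2001

2 months after June 7, 2001, on the same day of the month, is August 7, 2001.
August 7, 2001 is a listed holiday; the next business day is August 8, 2001 (Wednesday).
The 15-business-day extension runs from August 8, 2001 to August 30, 2001.
August 30, 2001 falls on a Thursday, which is a business day, so no adjustment is needed.
So the filing is due August 30, 2001.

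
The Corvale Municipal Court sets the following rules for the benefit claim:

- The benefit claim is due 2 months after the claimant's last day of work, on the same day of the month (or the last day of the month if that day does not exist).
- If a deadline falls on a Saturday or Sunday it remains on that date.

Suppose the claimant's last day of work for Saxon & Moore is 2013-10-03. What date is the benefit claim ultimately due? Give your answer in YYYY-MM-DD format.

2013-12-03

Moving 2 months forward from 2013-10-03 on the corresponding day gives 2013-12-03.
2013-12-03 falls on a Tuesday. The rules make no weekend/holiday allowance, so it remains 2013-12-03.
Final deadline: 2013-12-03.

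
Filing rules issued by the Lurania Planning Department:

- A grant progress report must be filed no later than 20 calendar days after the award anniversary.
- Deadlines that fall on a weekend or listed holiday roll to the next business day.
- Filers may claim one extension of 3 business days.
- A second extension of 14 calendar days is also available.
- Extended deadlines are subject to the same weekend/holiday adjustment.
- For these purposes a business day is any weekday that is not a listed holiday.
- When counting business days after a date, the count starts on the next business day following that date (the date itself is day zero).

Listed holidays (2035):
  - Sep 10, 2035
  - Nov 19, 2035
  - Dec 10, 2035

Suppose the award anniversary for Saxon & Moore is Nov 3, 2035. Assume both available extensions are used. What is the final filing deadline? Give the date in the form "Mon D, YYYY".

Trigger date Nov 3, 2035 + 20 calendar days = Nov 23, 2035.
Nov 23, 2035 (Friday) is already a business day.
The 3-business-day extension runs from Nov 23, 2035 to Nov 28, 2035.
Nov 28, 2035 falls on a Wednesday, which is a business day, so no adjustment is needed.
With the 14-day extension, Nov 28, 2035 becomes Dec 12, 2035.
Dec 12, 2035 (Wednesday) is already a business day.
So the filing is due Dec 12, 2035.

Dec 12, 2035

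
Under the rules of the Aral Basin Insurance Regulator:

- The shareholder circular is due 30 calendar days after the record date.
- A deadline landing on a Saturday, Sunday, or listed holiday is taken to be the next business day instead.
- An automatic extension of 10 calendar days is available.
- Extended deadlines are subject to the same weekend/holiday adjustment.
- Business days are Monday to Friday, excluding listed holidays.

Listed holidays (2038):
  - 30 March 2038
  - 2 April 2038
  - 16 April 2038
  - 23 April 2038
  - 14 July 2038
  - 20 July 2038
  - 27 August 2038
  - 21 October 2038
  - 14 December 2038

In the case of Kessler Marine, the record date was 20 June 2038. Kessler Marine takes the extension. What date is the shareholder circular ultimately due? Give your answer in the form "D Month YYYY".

Adding 30 calendar days to 20 June 2038 gives 20 July 2038.
Because 20 July 2038 is a listed holiday, the deadline becomes 21 July 2038 (Wednesday).
With the 10-day extension, 21 July 2038 becomes 31 July 2038.
Because 31 July 2038 is a Saturday, the deadline becomes 2 August 2038 (Monday).
The final due date is 2 August 2038.

2 August 2038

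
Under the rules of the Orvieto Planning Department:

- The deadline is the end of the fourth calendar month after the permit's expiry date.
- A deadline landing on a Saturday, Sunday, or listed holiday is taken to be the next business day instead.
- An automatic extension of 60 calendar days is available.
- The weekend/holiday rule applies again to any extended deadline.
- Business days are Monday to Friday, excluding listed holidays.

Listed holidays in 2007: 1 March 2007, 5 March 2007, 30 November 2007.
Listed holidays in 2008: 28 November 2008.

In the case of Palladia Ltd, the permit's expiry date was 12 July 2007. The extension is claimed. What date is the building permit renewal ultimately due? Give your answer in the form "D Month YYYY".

The fourth month after 12 July 2007 is November 2007, whose last day is 30 November 2007.
30 November 2007 is a listed holiday; the next business day is 3 December 2007 (Monday).
Add the 60 calendar-day extension to 3 December 2007: 1 February 2008.
Since 1 February 2008 is a Friday and not a holiday, the date is unchanged.
Final deadline: 1 February 2008.

1 February 2008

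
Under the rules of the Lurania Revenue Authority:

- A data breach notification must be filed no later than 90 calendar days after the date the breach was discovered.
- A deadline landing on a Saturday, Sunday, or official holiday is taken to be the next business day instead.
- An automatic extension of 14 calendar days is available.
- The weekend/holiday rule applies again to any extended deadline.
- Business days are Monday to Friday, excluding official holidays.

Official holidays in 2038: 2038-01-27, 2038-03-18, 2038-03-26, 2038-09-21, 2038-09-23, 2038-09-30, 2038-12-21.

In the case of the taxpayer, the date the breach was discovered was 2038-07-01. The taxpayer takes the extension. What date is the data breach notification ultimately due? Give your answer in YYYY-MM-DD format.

90 calendar days after 2038-07-01 is 2038-09-29.
2038-09-29 (Wednesday) is already a business day.
Applying the 14-calendar-day extension: 2038-09-29 + 14 days = 2038-10-13.
2038-10-13 falls on a Wednesday, which is a business day, so no adjustment is needed.
So the filing is due 2038-10-13.

2038-10-13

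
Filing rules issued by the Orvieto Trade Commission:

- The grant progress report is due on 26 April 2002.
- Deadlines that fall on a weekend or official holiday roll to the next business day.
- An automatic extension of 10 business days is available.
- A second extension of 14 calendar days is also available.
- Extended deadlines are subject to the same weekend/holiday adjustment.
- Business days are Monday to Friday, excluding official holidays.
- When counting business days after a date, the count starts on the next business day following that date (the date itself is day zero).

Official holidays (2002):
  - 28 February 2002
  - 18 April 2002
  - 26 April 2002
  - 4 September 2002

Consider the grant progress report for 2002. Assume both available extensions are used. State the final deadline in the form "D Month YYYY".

The statutory due date is 26 April 2002.
26 April 2002 is a listed holiday, so it moves to the next business day, 29 April 2002 (Monday).
Applying the 10-business-day extension: 10 business days after 29 April 2002 is 13 May 2002.
13 May 2002 (Monday) is already a business day.
With the 14-day extension, 13 May 2002 becomes 27 May 2002.
27 May 2002 falls on a Monday, which is a business day, so no adjustment is needed.
The final due date is 27 May 2002.

27 May 2002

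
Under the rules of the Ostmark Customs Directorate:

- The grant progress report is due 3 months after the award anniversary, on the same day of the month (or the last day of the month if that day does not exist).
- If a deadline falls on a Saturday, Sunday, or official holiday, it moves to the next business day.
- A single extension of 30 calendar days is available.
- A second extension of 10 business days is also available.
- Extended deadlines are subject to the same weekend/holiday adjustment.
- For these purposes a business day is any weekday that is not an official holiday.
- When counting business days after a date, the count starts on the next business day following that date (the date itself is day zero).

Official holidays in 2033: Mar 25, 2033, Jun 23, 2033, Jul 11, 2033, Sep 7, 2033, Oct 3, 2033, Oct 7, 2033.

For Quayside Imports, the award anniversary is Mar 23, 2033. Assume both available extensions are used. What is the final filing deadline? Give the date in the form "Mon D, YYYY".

Aug 8, 2033

Moving 3 months forward from Mar 23, 2033 on the corresponding day gives Jun 23, 2033.
Because Jun 23, 2033 is a listed holiday, the deadline becomes Jun 24, 2033 (Friday).
The 30-calendar-day extension moves the deadline from Jun 24, 2033 to Jul 24, 2033.
Jul 24, 2033 is a Sunday, so it moves to the next business day, Jul 25, 2033 (Monday).
Counting 10 further business days from Jul 25, 2033 reaches Aug 8, 2033.
Aug 8, 2033 falls on a Monday, which is a business day, so no adjustment is needed.
Deadline: Aug 8, 2033.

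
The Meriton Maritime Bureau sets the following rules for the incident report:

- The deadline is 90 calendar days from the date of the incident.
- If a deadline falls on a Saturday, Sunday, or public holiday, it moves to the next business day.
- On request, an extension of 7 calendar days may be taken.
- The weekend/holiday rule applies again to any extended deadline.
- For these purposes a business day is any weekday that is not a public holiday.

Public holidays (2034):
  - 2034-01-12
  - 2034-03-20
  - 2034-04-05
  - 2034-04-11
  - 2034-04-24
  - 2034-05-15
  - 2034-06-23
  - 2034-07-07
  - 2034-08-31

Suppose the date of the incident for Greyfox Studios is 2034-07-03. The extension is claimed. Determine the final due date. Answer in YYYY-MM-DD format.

2034-10-09

From 2034-07-03, 90 calendar days later is 2034-10-01.
2034-10-01 is a Sunday, so it moves to the next business day, 2034-10-02 (Monday).
With the 7-day extension, 2034-10-02 becomes 2034-10-09.
2034-10-09 (Monday) is already a business day.
The final due date is 2034-10-09.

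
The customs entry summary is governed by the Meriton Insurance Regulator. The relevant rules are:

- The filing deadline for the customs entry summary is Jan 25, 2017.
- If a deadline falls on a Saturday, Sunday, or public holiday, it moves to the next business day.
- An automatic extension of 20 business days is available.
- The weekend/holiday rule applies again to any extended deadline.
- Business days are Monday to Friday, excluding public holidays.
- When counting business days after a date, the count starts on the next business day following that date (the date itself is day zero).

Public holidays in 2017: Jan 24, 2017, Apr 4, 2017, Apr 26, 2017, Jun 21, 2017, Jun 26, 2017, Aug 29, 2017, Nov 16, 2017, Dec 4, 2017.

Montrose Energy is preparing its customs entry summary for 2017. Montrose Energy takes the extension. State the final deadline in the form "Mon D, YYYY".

Start from the fixed due date, Jan 25, 2017.
Since Jan 25, 2017 is a Wednesday and not a holiday, the date is unchanged.
Counting 20 further business days from Jan 25, 2017 reaches Feb 22, 2017.
Feb 22, 2017 falls on a Wednesday, which is a business day, so no adjustment is needed.
Deadline: Feb 22, 2017.

Feb 22, 2017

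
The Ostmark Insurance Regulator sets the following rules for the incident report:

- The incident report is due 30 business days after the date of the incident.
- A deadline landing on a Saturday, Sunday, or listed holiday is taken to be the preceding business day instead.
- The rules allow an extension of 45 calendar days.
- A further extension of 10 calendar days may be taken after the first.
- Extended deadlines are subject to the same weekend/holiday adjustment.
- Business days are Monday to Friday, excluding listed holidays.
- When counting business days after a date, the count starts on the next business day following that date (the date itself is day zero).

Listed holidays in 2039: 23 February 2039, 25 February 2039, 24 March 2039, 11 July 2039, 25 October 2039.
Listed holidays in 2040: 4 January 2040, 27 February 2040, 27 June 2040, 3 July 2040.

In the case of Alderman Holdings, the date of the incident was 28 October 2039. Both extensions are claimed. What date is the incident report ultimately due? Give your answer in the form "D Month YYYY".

Counting 30 business days after 28 October 2039 (skipping weekends and listed holidays) reaches 9 December 2039.
Since 9 December 2039 is a Friday and not a holiday, the date is unchanged.
The 45-calendar-day extension moves the deadline from 9 December 2039 to 23 January 2040.
23 January 2040 (Monday) is already a business day.
With the 10-day extension, 23 January 2040 becomes 2 February 2040.
2 February 2040 is a Thursday and not a listed holiday, so it stands.
So the filing is due 2 February 2040.

2 February 2040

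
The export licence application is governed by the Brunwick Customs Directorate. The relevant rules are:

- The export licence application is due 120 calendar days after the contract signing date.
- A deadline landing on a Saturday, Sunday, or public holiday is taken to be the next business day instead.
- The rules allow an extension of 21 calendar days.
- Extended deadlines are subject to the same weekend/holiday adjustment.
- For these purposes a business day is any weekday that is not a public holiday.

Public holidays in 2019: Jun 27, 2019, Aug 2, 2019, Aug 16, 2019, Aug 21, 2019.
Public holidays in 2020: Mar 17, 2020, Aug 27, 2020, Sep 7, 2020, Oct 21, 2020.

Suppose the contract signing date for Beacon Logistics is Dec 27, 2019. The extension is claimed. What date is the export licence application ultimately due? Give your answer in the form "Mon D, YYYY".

May 18, 2020

120 calendar days after Dec 27, 2019 is Apr 25, 2020.
Apr 25, 2020 is a Saturday; the next business day is Apr 27, 2020 (Monday).
Add the 21 calendar-day extension to Apr 27, 2020: May 18, 2020.
Since May 18, 2020 is a Monday and not a holiday, the date is unchanged.
So the filing is due May 18, 2020.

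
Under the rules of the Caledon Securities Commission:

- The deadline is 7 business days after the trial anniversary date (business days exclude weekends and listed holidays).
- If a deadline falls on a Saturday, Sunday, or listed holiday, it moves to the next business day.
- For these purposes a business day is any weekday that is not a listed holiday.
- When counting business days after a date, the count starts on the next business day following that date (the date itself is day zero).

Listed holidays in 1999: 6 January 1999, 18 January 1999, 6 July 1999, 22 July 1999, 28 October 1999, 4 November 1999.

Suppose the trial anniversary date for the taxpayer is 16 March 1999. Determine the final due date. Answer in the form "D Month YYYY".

25 March 1999

7 business days after 16 March 1999, excluding weekends and holidays, is 25 March 1999.
Since 25 March 1999 is a Thursday and not a holiday, the date is unchanged.
The final due date is 25 March 1999.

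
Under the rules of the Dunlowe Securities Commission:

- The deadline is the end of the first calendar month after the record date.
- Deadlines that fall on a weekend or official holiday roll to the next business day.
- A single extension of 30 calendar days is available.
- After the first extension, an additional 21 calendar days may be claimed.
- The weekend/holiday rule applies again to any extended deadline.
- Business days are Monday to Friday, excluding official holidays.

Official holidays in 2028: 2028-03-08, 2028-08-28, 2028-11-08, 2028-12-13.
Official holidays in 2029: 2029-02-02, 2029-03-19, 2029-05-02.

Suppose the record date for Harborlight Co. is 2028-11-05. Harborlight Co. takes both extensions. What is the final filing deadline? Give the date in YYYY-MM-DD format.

1 month after 2028-11-05 is December 2028; that month ends on 2028-12-31.
Because 2028-12-31 is a Sunday, the deadline becomes 2029-01-01 (Monday).
Add the 30 calendar-day extension to 2029-01-01: 2029-01-31.
2029-01-31 is a Wednesday and not a listed holiday, so it stands.
Applying the 21-calendar-day extension: 2029-01-31 + 21 days = 2029-02-21.
2029-02-21 falls on a Wednesday, which is a business day, so no adjustment is needed.
Deadline: 2029-02-21.

2029-02-21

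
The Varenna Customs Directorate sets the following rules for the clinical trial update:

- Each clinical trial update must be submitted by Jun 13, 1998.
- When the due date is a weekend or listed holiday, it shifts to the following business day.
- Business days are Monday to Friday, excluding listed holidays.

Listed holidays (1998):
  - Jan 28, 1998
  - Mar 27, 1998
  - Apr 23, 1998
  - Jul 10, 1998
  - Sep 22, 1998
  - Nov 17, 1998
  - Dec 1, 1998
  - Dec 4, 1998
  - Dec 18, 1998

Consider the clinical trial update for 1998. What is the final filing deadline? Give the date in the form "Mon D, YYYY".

Jun 15, 1998

The stated deadline is Jun 13, 1998.
Jun 13, 1998 is a Saturday, so it moves to the next business day, Jun 15, 1998 (Monday).
So the filing is due Jun 15, 1998.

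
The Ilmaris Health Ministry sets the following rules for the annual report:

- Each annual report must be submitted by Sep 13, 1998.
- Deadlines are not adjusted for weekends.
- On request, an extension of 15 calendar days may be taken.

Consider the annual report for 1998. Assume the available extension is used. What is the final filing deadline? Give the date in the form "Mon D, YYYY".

The stated deadline is Sep 13, 1998.
Sep 13, 1998 falls on a Sunday. The rules make no weekend/holiday allowance, so it remains Sep 13, 1998.
Applying the 15-calendar-day extension: Sep 13, 1998 + 15 days = Sep 28, 1998.
Sep 28, 1998 falls on a Monday. The rules make no weekend/holiday allowance, so it remains Sep 28, 1998.
The final due date is Sep 28, 1998.

Sep 28, 1998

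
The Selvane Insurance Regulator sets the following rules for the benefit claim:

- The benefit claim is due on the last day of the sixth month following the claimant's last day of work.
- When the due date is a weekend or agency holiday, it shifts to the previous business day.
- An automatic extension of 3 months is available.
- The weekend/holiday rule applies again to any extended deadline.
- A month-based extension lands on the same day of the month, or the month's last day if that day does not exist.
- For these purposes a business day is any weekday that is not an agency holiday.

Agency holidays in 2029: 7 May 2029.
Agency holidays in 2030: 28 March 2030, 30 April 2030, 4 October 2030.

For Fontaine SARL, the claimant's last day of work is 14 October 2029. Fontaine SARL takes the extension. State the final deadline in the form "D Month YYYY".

29 July 2030

6 months after 14 October 2029 falls in April 2030; the last day of that month is 30 April 2030.
Because 30 April 2030 is a listed holiday, the deadline becomes 29 April 2030 (Monday).
Add 3 months to 29 April 2030: 29 July 2030.
29 July 2030 (Monday) is already a business day.
Deadline: 29 July 2030.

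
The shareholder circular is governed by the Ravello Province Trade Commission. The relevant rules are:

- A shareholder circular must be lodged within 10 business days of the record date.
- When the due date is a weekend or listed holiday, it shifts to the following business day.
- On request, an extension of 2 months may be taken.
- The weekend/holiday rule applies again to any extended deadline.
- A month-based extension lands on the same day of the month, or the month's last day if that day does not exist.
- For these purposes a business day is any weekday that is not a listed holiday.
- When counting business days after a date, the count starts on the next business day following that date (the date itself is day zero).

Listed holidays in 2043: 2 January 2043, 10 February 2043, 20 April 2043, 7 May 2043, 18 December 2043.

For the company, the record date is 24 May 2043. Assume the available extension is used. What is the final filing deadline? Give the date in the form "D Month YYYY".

5 August 2043

Starting the day after 24 May 2043 and counting 10 business days lands on 5 June 2043.
5 June 2043 (Friday) is already a business day.
Applying the 2 months extension: 2 months after 5 June 2043 is 5 August 2043.
Since 5 August 2043 is a Wednesday and not a holiday, the date is unchanged.
Deadline: 5 August 2043.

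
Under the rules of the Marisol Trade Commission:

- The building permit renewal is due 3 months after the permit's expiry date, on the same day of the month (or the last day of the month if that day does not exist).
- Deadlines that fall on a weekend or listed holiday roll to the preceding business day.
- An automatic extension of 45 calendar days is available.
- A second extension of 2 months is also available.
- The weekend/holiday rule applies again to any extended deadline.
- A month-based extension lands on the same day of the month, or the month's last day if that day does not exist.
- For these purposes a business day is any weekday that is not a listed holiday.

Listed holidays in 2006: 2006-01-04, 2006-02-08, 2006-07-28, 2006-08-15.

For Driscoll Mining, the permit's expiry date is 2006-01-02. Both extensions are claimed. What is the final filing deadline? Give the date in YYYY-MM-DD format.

2006-07-14

Moving 3 months forward from 2006-01-02 on the corresponding day gives 2006-04-02.
2006-04-02 is a Sunday; the preceding business day is 2006-03-31 (Friday).
The 45-calendar-day extension moves the deadline from 2006-03-31 to 2006-05-15.
2006-05-15 is a Monday and not a listed holiday, so it stands.
Applying the 2 months extension: 2 months after 2006-05-15 is 2006-07-15.
2006-07-15 is a Saturday; the preceding business day is 2006-07-14 (Friday).
The final due date is 2006-07-14.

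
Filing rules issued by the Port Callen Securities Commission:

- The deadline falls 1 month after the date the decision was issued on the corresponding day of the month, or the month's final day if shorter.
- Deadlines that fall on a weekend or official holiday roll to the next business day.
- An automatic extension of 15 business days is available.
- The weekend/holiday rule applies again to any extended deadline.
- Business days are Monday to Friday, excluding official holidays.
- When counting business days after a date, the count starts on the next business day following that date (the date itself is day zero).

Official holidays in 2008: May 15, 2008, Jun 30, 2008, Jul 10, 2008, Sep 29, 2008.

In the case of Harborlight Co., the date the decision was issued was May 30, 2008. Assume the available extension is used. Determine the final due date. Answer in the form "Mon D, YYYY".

Jul 23, 2008

1 month after May 30, 2008, on the same day of the month, is Jun 30, 2008.
Because Jun 30, 2008 is a listed holiday, the deadline becomes Jul 1, 2008 (Tuesday).
The 15-business-day extension runs from Jul 1, 2008 to Jul 23, 2008.
Jul 23, 2008 (Wednesday) is already a business day.
Deadline: Jul 23, 2008.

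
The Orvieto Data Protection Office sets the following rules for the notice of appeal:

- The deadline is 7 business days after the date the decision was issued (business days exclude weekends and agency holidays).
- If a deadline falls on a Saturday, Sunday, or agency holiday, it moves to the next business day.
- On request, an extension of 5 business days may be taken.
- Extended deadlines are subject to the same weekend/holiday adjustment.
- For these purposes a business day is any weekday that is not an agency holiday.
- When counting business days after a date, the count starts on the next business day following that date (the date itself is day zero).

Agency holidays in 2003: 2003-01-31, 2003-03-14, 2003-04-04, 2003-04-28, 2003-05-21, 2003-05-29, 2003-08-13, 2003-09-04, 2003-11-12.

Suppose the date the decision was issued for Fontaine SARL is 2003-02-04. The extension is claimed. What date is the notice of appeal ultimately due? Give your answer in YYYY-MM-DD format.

2003-02-20

Starting the day after 2003-02-04 and counting 7 business days lands on 2003-02-13.
2003-02-13 falls on a Thursday, which is a business day, so no adjustment is needed.
The 5-business-day extension runs from 2003-02-13 to 2003-02-20.
2003-02-20 (Thursday) is already a business day.
The final due date is 2003-02-20.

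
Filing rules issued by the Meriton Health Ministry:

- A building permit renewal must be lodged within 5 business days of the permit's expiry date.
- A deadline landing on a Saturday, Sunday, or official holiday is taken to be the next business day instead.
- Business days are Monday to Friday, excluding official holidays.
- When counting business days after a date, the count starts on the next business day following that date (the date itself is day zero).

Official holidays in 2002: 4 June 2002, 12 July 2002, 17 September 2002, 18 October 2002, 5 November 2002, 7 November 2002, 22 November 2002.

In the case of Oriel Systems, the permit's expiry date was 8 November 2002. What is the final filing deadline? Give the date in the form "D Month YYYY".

15 November 2002

Counting 5 business days after 8 November 2002 (skipping weekends and listed holidays) reaches 15 November 2002.
15 November 2002 (Friday) is already a business day.
Deadline: 15 November 2002.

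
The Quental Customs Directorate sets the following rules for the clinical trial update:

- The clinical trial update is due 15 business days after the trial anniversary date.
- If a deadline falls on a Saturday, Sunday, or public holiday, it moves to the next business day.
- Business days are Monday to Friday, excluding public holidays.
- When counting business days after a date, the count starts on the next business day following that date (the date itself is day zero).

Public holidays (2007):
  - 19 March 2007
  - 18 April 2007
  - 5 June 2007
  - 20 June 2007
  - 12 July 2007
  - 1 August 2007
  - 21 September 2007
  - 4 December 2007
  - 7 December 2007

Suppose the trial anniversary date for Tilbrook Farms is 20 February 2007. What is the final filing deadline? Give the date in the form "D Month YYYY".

13 March 2007

15 business days after 20 February 2007, excluding weekends and holidays, is 13 March 2007.
13 March 2007 (Tuesday) is already a business day.
The final due date is 13 March 2007.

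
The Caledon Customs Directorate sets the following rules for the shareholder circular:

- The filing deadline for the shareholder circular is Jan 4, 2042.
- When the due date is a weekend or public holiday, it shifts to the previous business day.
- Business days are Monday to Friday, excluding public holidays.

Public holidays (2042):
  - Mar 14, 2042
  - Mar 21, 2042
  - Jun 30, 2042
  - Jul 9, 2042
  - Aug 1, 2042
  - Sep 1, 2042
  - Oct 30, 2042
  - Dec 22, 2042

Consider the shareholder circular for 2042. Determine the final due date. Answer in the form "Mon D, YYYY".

Jan 3, 2042

The stated deadline is Jan 4, 2042.
Jan 4, 2042 is a Saturday; the preceding business day is Jan 3, 2042 (Friday).
So the filing is due Jan 3, 2042.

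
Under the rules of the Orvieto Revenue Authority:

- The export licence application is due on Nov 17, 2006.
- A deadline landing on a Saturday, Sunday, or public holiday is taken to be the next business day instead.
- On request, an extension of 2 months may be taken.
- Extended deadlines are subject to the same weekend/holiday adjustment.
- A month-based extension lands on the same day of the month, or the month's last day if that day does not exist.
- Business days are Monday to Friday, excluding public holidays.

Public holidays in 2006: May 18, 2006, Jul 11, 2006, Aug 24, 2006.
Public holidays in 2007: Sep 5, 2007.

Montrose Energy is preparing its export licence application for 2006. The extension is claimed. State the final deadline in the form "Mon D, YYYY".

Jan 17, 2007

The stated deadline is Nov 17, 2006.
Nov 17, 2006 falls on a Friday, which is a business day, so no adjustment is needed.
The 2 months extension carries Nov 17, 2006 to Jan 17, 2007.
Jan 17, 2007 is a Wednesday and not a listed holiday, so it stands.
Deadline: Jan 17, 2007.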